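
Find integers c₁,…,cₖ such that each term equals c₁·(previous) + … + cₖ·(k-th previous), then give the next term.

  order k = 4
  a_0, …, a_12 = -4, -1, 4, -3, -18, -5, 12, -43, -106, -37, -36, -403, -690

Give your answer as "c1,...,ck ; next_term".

1,-1,3,2 ; -469

  a_4 = 1·-3 + -1·4 + 3·-1 + 2·-4 = -18
  a_5 = 1·-18 + -1·-3 + 3·4 + 2·-1 = -5
  a_6 = 1·-5 + -1·-18 + 3·-3 + 2·4 = 12
  a_7 = 1·12 + -1·-5 + 3·-18 + 2·-3 = -43
  a_8 = 1·-43 + -1·12 + 3·-5 + 2·-18 = -106
  a_9 = 1·-106 + -1·-43 + 3·12 + 2·-5 = -37
  a_10 = 1·-37 + -1·-106 + 3·-43 + 2·12 = -36
  a_11 = 1·-36 + -1·-37 + 3·-106 + 2·-43 = -403
  a_12 = 1·-403 + -1·-36 + 3·-37 + 2·-106 = -690
  a_13 = 1·-690 + -1·-403 + 3·-36 + 2·-37 = -469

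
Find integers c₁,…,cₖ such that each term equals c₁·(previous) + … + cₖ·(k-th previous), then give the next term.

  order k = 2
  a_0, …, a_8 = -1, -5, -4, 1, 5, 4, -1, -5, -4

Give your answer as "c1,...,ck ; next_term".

1,-1 ; 1

  a_2 = 1·-5 + -1·-1 = -4
  a_3 = 1·-4 + -1·-5 = 1
  a_4 = 1·1 + -1·-4 = 5
  a_5 = 1·5 + -1·1 = 4
  a_6 = 1·4 + -1·5 = -1
  a_7 = 1·-1 + -1·4 = -5
  a_8 = 1·-5 + -1·-1 = -4
  a_9 = 1·-4 + -1·-5 = 1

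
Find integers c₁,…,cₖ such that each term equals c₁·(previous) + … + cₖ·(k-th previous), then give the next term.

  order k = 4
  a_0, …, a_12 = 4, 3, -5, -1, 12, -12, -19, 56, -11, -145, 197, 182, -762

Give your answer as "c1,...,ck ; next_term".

-1,-3,0,-1 ; 361

  a_4 = -1·-1 + -3·-5 + 0·3 + -1·4 = 12
  a_5 = -1·12 + -3·-1 + 0·-5 + -1·3 = -12
  a_6 = -1·-12 + -3·12 + 0·-1 + -1·-5 = -19
  a_7 = -1·-19 + -3·-12 + 0·12 + -1·-1 = 56
  a_8 = -1·56 + -3·-19 + 0·-12 + -1·12 = -11
  a_9 = -1·-11 + -3·56 + 0·-19 + -1·-12 = -145
  a_10 = -1·-145 + -3·-11 + 0·56 + -1·-19 = 197
  a_11 = -1·197 + -3·-145 + 0·-11 + -1·56 = 182
  a_12 = -1·182 + -3·197 + 0·-145 + -1·-11 = -762
  a_13 = -1·-762 + -3·182 + 0·197 + -1·-145 = 361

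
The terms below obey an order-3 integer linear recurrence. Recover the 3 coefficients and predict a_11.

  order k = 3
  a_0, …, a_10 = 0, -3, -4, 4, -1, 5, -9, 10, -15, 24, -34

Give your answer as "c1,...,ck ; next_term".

-1,0,-1 ; 49

  a_3 = -1·-4 + 0·-3 + -1·0 = 4
  a_4 = -1·4 + 0·-4 + -1·-3 = -1
  a_5 = -1·-1 + 0·4 + -1·-4 = 5
  a_6 = -1·5 + 0·-1 + -1·4 = -9
  a_7 = -1·-9 + 0·5 + -1·-1 = 10
  a_8 = -1·10 + 0·-9 + -1·5 = -15
  a_9 = -1·-15 + 0·10 + -1·-9 = 24
  a_10 = -1·24 + 0·-15 + -1·10 = -34
  a_11 = -1·-34 + 0·24 + -1·-15 = 49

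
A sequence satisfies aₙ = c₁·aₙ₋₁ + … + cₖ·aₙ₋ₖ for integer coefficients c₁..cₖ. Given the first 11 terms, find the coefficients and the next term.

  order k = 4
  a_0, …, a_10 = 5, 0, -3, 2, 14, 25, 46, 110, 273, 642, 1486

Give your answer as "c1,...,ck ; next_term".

2,0,1,2 ; 3465

  a_4 = 2·2 + 0·-3 + 1·0 + 2·5 = 14
  a_5 = 2·14 + 0·2 + 1·-3 + 2·0 = 25
  a_6 = 2·25 + 0·14 + 1·2 + 2·-3 = 46
  a_7 = 2·46 + 0·25 + 1·14 + 2·2 = 110
  a_8 = 2·110 + 0·46 + 1·25 + 2·14 = 273
  a_9 = 2·273 + 0·110 + 1·46 + 2·25 = 642
  a_10 = 2·642 + 0·273 + 1·110 + 2·46 = 1486
  a_11 = 2·1486 + 0·642 + 1·273 + 2·110 = 3465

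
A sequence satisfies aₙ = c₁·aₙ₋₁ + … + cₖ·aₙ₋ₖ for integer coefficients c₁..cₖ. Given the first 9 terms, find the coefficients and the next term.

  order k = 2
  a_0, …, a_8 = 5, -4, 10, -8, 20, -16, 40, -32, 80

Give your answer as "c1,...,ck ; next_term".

0,2 ; -64

  a_2 = 0·-4 + 2·5 = 10
  a_3 = 0·10 + 2·-4 = -8
  a_4 = 0·-8 + 2·10 = 20
  a_5 = 0·20 + 2·-8 = -16
  a_6 = 0·-16 + 2·20 = 40
  a_7 = 0·40 + 2·-16 = -32
  a_8 = 0·-32 + 2·40 = 80
  a_9 = 0·80 + 2·-32 = -64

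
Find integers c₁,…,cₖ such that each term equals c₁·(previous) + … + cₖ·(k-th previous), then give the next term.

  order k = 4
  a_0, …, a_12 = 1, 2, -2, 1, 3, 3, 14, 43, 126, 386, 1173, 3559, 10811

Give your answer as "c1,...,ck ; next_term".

3,0,1,-2 ; 32834

  a_4 = 3·1 + 0·-2 + 1·2 + -2·1 = 3
  a_5 = 3·3 + 0·1 + 1·-2 + -2·2 = 3
  a_6 = 3·3 + 0·3 + 1·1 + -2·-2 = 14
  a_7 = 3·14 + 0·3 + 1·3 + -2·1 = 43
  a_8 = 3·43 + 0·14 + 1·3 + -2·3 = 126
  a_9 = 3·126 + 0·43 + 1·14 + -2·3 = 386
  a_10 = 3·386 + 0·126 + 1·43 + -2·14 = 1173
  a_11 = 3·1173 + 0·386 + 1·126 + -2·43 = 3559
  a_12 = 3·3559 + 0·1173 + 1·386 + -2·126 = 10811
  a_13 = 3·10811 + 0·3559 + 1·1173 + -2·386 = 32834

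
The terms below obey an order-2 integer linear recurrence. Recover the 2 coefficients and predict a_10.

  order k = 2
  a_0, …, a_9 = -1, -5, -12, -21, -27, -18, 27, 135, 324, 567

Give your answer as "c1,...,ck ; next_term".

  a_2 = 3·-5 + -3·-1 = -12
  a_3 = 3·-12 + -3·-5 = -21
  a_4 = 3·-21 + -3·-12 = -27
  a_5 = 3·-27 + -3·-21 = -18
  a_6 = 3·-18 + -3·-27 = 27
  a_7 = 3·27 + -3·-18 = 135
  a_8 = 3·135 + -3·27 = 324
  a_9 = 3·324 + -3·135 = 567
  a_10 = 3·567 + -3·324 = 729

3,-3 ; 729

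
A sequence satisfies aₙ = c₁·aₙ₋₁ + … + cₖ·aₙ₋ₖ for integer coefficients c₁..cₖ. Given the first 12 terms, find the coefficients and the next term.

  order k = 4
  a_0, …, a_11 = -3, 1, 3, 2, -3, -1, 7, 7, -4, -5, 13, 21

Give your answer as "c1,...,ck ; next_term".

1,-1,1,1 ; -1

  a_4 = 1·2 + -1·3 + 1·1 + 1·-3 = -3
  a_5 = 1·-3 + -1·2 + 1·3 + 1·1 = -1
  a_6 = 1·-1 + -1·-3 + 1·2 + 1·3 = 7
  a_7 = 1·7 + -1·-1 + 1·-3 + 1·2 = 7
  a_8 = 1·7 + -1·7 + 1·-1 + 1·-3 = -4
  a_9 = 1·-4 + -1·7 + 1·7 + 1·-1 = -5
  a_10 = 1·-5 + -1·-4 + 1·7 + 1·7 = 13
  a_11 = 1·13 + -1·-5 + 1·-4 + 1·7 = 21
  a_12 = 1·21 + -1·13 + 1·-5 + 1·-4 = -1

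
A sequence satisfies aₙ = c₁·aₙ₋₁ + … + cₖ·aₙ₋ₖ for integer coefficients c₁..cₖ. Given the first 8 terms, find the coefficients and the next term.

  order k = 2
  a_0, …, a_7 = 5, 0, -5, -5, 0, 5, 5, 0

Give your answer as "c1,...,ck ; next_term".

  a_2 = 1·0 + -1·5 = -5
  a_3 = 1·-5 + -1·0 = -5
  a_4 = 1·-5 + -1·-5 = 0
  a_5 = 1·0 + -1·-5 = 5
  a_6 = 1·5 + -1·0 = 5
  a_7 = 1·5 + -1·5 = 0
  a_8 = 1·0 + -1·5 = -5

1,-1 ; -5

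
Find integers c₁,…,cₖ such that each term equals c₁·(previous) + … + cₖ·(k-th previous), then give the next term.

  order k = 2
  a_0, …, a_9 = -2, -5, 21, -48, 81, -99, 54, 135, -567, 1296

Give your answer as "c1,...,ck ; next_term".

  a_2 = -3·-5 + -3·-2 = 21
  a_3 = -3·21 + -3·-5 = -48
  a_4 = -3·-48 + -3·21 = 81
  a_5 = -3·81 + -3·-48 = -99
  a_6 = -3·-99 + -3·81 = 54
  a_7 = -3·54 + -3·-99 = 135
  a_8 = -3·135 + -3·54 = -567
  a_9 = -3·-567 + -3·135 = 1296
  a_10 = -3·1296 + -3·-567 = -2187

-3,-3 ; -2187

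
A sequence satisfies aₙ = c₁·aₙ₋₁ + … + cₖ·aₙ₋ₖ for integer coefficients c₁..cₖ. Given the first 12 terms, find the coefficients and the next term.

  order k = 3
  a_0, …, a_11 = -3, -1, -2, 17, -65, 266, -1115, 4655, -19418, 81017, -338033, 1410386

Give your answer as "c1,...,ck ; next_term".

-4,0,-3 ; -5884595

  a_3 = -4·-2 + 0·-1 + -3·-3 = 17
  a_4 = -4·17 + 0·-2 + -3·-1 = -65
  a_5 = -4·-65 + 0·17 + -3·-2 = 266
  a_6 = -4·266 + 0·-65 + -3·17 = -1115
  a_7 = -4·-1115 + 0·266 + -3·-65 = 4655
  a_8 = -4·4655 + 0·-1115 + -3·266 = -19418
  a_9 = -4·-19418 + 0·4655 + -3·-1115 = 81017
  a_10 = -4·81017 + 0·-19418 + -3·4655 = -338033
  a_11 = -4·-338033 + 0·81017 + -3·-19418 = 1410386
  a_12 = -4·1410386 + 0·-338033 + -3·81017 = -5884595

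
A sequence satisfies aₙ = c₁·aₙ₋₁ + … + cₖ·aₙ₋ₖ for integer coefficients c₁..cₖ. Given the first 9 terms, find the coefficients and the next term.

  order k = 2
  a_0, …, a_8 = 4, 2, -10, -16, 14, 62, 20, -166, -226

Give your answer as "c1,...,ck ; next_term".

1,-3 ; 272

  a_2 = 1·2 + -3·4 = -10
  a_3 = 1·-10 + -3·2 = -16
  a_4 = 1·-16 + -3·-10 = 14
  a_5 = 1·14 + -3·-16 = 62
  a_6 = 1·62 + -3·14 = 20
  a_7 = 1·20 + -3·62 = -166
  a_8 = 1·-166 + -3·20 = -226
  a_9 = 1·-226 + -3·-166 = 272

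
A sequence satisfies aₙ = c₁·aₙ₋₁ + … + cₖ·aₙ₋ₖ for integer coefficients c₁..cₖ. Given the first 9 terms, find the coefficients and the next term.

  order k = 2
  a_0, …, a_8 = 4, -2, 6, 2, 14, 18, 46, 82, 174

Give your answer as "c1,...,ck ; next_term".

1,2 ; 338

  a_2 = 1·-2 + 2·4 = 6
  a_3 = 1·6 + 2·-2 = 2
  a_4 = 1·2 + 2·6 = 14
  a_5 = 1·14 + 2·2 = 18
  a_6 = 1·18 + 2·14 = 46
  a_7 = 1·46 + 2·18 = 82
  a_8 = 1·82 + 2·46 = 174
  a_9 = 1·174 + 2·82 = 338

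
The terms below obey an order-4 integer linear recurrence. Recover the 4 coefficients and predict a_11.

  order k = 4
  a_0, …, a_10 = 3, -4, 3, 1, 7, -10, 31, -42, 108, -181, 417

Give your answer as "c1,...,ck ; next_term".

-1,2,1,2 ; -755

  a_4 = -1·1 + 2·3 + 1·-4 + 2·3 = 7
  a_5 = -1·7 + 2·1 + 1·3 + 2·-4 = -10
  a_6 = -1·-10 + 2·7 + 1·1 + 2·3 = 31
  a_7 = -1·31 + 2·-10 + 1·7 + 2·1 = -42
  a_8 = -1·-42 + 2·31 + 1·-10 + 2·7 = 108
  a_9 = -1·108 + 2·-42 + 1·31 + 2·-10 = -181
  a_10 = -1·-181 + 2·108 + 1·-42 + 2·31 = 417
  a_11 = -1·417 + 2·-181 + 1·108 + 2·-42 = -755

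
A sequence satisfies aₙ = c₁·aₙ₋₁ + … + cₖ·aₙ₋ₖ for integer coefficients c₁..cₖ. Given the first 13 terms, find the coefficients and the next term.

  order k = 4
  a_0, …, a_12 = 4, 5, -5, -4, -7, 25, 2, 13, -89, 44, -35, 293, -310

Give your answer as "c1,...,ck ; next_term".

0,0,-3,2 ; 193

  a_4 = 0·-4 + 0·-5 + -3·5 + 2·4 = -7
  a_5 = 0·-7 + 0·-4 + -3·-5 + 2·5 = 25
  a_6 = 0·25 + 0·-7 + -3·-4 + 2·-5 = 2
  a_7 = 0·2 + 0·25 + -3·-7 + 2·-4 = 13
  a_8 = 0·13 + 0·2 + -3·25 + 2·-7 = -89
  a_9 = 0·-89 + 0·13 + -3·2 + 2·25 = 44
  a_10 = 0·44 + 0·-89 + -3·13 + 2·2 = -35
  a_11 = 0·-35 + 0·44 + -3·-89 + 2·13 = 293
  a_12 = 0·293 + 0·-35 + -3·44 + 2·-89 = -310
  a_13 = 0·-310 + 0·293 + -3·-35 + 2·44 = 193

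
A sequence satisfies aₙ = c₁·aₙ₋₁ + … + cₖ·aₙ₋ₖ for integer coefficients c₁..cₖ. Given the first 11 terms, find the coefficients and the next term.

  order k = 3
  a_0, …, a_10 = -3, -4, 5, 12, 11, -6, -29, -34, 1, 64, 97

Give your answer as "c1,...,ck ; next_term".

1,-1,-1 ; 32

  a_3 = 1·5 + -1·-4 + -1·-3 = 12
  a_4 = 1·12 + -1·5 + -1·-4 = 11
  a_5 = 1·11 + -1·12 + -1·5 = -6
  a_6 = 1·-6 + -1·11 + -1·12 = -29
  a_7 = 1·-29 + -1·-6 + -1·11 = -34
  a_8 = 1·-34 + -1·-29 + -1·-6 = 1
  a_9 = 1·1 + -1·-34 + -1·-29 = 64
  a_10 = 1·64 + -1·1 + -1·-34 = 97
  a_11 = 1·97 + -1·64 + -1·1 = 32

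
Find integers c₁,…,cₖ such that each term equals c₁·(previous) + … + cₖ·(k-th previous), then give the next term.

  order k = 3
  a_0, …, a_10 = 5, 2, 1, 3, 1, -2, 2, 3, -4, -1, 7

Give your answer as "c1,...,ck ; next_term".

0,-1,1 ; -3

  a_3 = 0·1 + -1·2 + 1·5 = 3
  a_4 = 0·3 + -1·1 + 1·2 = 1
  a_5 = 0·1 + -1·3 + 1·1 = -2
  a_6 = 0·-2 + -1·1 + 1·3 = 2
  a_7 = 0·2 + -1·-2 + 1·1 = 3
  a_8 = 0·3 + -1·2 + 1·-2 = -4
  a_9 = 0·-4 + -1·3 + 1·2 = -1
  a_10 = 0·-1 + -1·-4 + 1·3 = 7
  a_11 = 0·7 + -1·-1 + 1·-4 = -3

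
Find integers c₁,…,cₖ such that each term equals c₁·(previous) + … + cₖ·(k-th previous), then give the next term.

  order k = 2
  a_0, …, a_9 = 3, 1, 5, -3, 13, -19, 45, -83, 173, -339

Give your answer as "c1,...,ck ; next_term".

-1,2 ; 685

  a_2 = -1·1 + 2·3 = 5
  a_3 = -1·5 + 2·1 = -3
  a_4 = -1·-3 + 2·5 = 13
  a_5 = -1·13 + 2·-3 = -19
  a_6 = -1·-19 + 2·13 = 45
  a_7 = -1·45 + 2·-19 = -83
  a_8 = -1·-83 + 2·45 = 173
  a_9 = -1·173 + 2·-83 = -339
  a_10 = -1·-339 + 2·173 = 685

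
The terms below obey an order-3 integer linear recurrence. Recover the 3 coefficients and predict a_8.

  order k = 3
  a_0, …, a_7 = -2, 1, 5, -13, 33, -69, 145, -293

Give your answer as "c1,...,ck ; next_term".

  a_3 = -2·5 + 1·1 + 2·-2 = -13
  a_4 = -2·-13 + 1·5 + 2·1 = 33
  a_5 = -2·33 + 1·-13 + 2·5 = -69
  a_6 = -2·-69 + 1·33 + 2·-13 = 145
  a_7 = -2·145 + 1·-69 + 2·33 = -293
  a_8 = -2·-293 + 1·145 + 2·-69 = 593

-2,1,2 ; 593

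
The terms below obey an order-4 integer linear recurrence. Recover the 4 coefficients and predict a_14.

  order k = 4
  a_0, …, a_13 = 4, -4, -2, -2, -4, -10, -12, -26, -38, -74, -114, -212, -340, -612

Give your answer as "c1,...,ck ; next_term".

0,2,1,1 ; -1006

  a_4 = 0·-2 + 2·-2 + 1·-4 + 1·4 = -4
  a_5 = 0·-4 + 2·-2 + 1·-2 + 1·-4 = -10
  a_6 = 0·-10 + 2·-4 + 1·-2 + 1·-2 = -12
  a_7 = 0·-12 + 2·-10 + 1·-4 + 1·-2 = -26
  a_8 = 0·-26 + 2·-12 + 1·-10 + 1·-4 = -38
  a_9 = 0·-38 + 2·-26 + 1·-12 + 1·-10 = -74
  a_10 = 0·-74 + 2·-38 + 1·-26 + 1·-12 = -114
  a_11 = 0·-114 + 2·-74 + 1·-38 + 1·-26 = -212
  a_12 = 0·-212 + 2·-114 + 1·-74 + 1·-38 = -340
  a_13 = 0·-340 + 2·-212 + 1·-114 + 1·-74 = -612
  a_14 = 0·-612 + 2·-340 + 1·-212 + 1·-114 = -1006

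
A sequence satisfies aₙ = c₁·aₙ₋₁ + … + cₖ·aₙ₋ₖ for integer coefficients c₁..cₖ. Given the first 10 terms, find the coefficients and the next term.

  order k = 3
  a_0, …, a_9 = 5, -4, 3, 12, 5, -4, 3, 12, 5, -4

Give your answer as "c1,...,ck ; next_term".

  a_3 = 1·3 + -1·-4 + 1·5 = 12
  a_4 = 1·12 + -1·3 + 1·-4 = 5
  a_5 = 1·5 + -1·12 + 1·3 = -4
  a_6 = 1·-4 + -1·5 + 1·12 = 3
  a_7 = 1·3 + -1·-4 + 1·5 = 12
  a_8 = 1·12 + -1·3 + 1·-4 = 5
  a_9 = 1·5 + -1·12 + 1·3 = -4
  a_10 = 1·-4 + -1·5 + 1·12 = 3

1,-1,1 ; 3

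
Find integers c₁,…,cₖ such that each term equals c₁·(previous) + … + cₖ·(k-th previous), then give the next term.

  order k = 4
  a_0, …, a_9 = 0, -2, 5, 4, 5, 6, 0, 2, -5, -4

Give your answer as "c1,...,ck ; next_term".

0,1,0,-1 ; -5

  a_4 = 0·4 + 1·5 + 0·-2 + -1·0 = 5
  a_5 = 0·5 + 1·4 + 0·5 + -1·-2 = 6
  a_6 = 0·6 + 1·5 + 0·4 + -1·5 = 0
  a_7 = 0·0 + 1·6 + 0·5 + -1·4 = 2
  a_8 = 0·2 + 1·0 + 0·6 + -1·5 = -5
  a_9 = 0·-5 + 1·2 + 0·0 + -1·6 = -4
  a_10 = 0·-4 + 1·-5 + 0·2 + -1·0 = -5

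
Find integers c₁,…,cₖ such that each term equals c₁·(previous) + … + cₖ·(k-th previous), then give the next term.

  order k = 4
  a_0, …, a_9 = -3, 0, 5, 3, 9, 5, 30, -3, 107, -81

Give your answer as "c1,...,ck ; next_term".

  a_4 = -1·3 + 3·5 + 1·0 + 1·-3 = 9
  a_5 = -1·9 + 3·3 + 1·5 + 1·0 = 5
  a_6 = -1·5 + 3·9 + 1·3 + 1·5 = 30
  a_7 = -1·30 + 3·5 + 1·9 + 1·3 = -3
  a_8 = -1·-3 + 3·30 + 1·5 + 1·9 = 107
  a_9 = -1·107 + 3·-3 + 1·30 + 1·5 = -81
  a_10 = -1·-81 + 3·107 + 1·-3 + 1·30 = 429

-1,3,1,1 ; 429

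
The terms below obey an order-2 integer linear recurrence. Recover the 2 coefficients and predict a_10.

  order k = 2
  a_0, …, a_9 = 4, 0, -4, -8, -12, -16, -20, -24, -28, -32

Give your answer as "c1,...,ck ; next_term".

  a_2 = 2·0 + -1·4 = -4
  a_3 = 2·-4 + -1·0 = -8
  a_4 = 2·-8 + -1·-4 = -12
  a_5 = 2·-12 + -1·-8 = -16
  a_6 = 2·-16 + -1·-12 = -20
  a_7 = 2·-20 + -1·-16 = -24
  a_8 = 2·-24 + -1·-20 = -28
  a_9 = 2·-28 + -1·-24 = -32
  a_10 = 2·-32 + -1·-28 = -36

2,-1 ; -36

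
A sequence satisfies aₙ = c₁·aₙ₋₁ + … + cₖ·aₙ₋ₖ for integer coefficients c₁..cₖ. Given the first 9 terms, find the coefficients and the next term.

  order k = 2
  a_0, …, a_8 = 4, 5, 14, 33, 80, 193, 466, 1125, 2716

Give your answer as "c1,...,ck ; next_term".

  a_2 = 2·5 + 1·4 = 14
  a_3 = 2·14 + 1·5 = 33
  a_4 = 2·33 + 1·14 = 80
  a_5 = 2·80 + 1·33 = 193
  a_6 = 2·193 + 1·80 = 466
  a_7 = 2·466 + 1·193 = 1125
  a_8 = 2·1125 + 1·466 = 2716
  a_9 = 2·2716 + 1·1125 = 6557

2,1 ; 6557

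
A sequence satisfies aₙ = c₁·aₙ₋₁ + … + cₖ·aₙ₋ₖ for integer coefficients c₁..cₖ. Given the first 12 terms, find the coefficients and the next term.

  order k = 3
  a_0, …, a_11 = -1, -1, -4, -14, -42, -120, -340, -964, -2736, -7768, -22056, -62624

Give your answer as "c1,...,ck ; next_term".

  a_3 = 4·-4 + -4·-1 + 2·-1 = -14
  a_4 = 4·-14 + -4·-4 + 2·-1 = -42
  a_5 = 4·-42 + -4·-14 + 2·-4 = -120
  a_6 = 4·-120 + -4·-42 + 2·-14 = -340
  a_7 = 4·-340 + -4·-120 + 2·-42 = -964
  a_8 = 4·-964 + -4·-340 + 2·-120 = -2736
  a_9 = 4·-2736 + -4·-964 + 2·-340 = -7768
  a_10 = 4·-7768 + -4·-2736 + 2·-964 = -22056
  a_11 = 4·-22056 + -4·-7768 + 2·-2736 = -62624
  a_12 = 4·-62624 + -4·-22056 + 2·-7768 = -177808

4,-4,2 ; -177808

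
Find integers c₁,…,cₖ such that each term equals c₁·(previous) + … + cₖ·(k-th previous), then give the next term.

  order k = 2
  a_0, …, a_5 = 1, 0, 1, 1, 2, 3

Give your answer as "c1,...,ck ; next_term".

1,1 ; 5

  a_2 = 1·0 + 1·1 = 1
  a_3 = 1·1 + 1·0 = 1
  a_4 = 1·1 + 1·1 = 2
  a_5 = 1·2 + 1·1 = 3
  a_6 = 1·3 + 1·2 = 5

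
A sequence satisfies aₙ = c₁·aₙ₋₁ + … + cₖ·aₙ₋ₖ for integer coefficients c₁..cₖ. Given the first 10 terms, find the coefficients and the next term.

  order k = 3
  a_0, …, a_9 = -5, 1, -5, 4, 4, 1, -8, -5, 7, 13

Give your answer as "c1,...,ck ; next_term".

  a_3 = 0·-5 + -1·1 + -1·-5 = 4
  a_4 = 0·4 + -1·-5 + -1·1 = 4
  a_5 = 0·4 + -1·4 + -1·-5 = 1
  a_6 = 0·1 + -1·4 + -1·4 = -8
  a_7 = 0·-8 + -1·1 + -1·4 = -5
  a_8 = 0·-5 + -1·-8 + -1·1 = 7
  a_9 = 0·7 + -1·-5 + -1·-8 = 13
  a_10 = 0·13 + -1·7 + -1·-5 = -2

0,-1,-1 ; -2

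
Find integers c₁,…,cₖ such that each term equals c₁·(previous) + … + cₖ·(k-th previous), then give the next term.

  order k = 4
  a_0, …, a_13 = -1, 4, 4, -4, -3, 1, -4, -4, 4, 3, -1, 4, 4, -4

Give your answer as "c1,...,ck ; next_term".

  a_4 = 1·-4 + -1·4 + 1·4 + -1·-1 = -3
  a_5 = 1·-3 + -1·-4 + 1·4 + -1·4 = 1
  a_6 = 1·1 + -1·-3 + 1·-4 + -1·4 = -4
  a_7 = 1·-4 + -1·1 + 1·-3 + -1·-4 = -4
  a_8 = 1·-4 + -1·-4 + 1·1 + -1·-3 = 4
  a_9 = 1·4 + -1·-4 + 1·-4 + -1·1 = 3
  a_10 = 1·3 + -1·4 + 1·-4 + -1·-4 = -1
  a_11 = 1·-1 + -1·3 + 1·4 + -1·-4 = 4
  a_12 = 1·4 + -1·-1 + 1·3 + -1·4 = 4
  a_13 = 1·4 + -1·4 + 1·-1 + -1·3 = -4
  a_14 = 1·-4 + -1·4 + 1·4 + -1·-1 = -3

1,-1,1,-1 ; -3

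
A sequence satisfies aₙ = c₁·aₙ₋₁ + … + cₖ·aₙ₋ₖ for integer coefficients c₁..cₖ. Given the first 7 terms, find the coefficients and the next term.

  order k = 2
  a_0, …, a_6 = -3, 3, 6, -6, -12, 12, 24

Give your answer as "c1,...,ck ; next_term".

0,-2 ; -24

  a_2 = 0·3 + -2·-3 = 6
  a_3 = 0·6 + -2·3 = -6
  a_4 = 0·-6 + -2·6 = -12
  a_5 = 0·-12 + -2·-6 = 12
  a_6 = 0·12 + -2·-12 = 24
  a_7 = 0·24 + -2·12 = -24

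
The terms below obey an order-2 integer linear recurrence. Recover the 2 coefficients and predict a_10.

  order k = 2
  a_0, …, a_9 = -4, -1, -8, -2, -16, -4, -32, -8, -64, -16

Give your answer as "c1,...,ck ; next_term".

0,2 ; -128

  a_2 = 0·-1 + 2·-4 = -8
  a_3 = 0·-8 + 2·-1 = -2
  a_4 = 0·-2 + 2·-8 = -16
  a_5 = 0·-16 + 2·-2 = -4
  a_6 = 0·-4 + 2·-16 = -32
  a_7 = 0·-32 + 2·-4 = -8
  a_8 = 0·-8 + 2·-32 = -64
  a_9 = 0·-64 + 2·-8 = -16
  a_10 = 0·-16 + 2·-64 = -128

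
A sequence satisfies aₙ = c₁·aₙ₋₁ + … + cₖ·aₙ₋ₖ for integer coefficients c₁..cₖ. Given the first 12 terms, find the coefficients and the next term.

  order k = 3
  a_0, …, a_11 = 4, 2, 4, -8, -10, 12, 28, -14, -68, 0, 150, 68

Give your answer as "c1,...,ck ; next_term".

  a_3 = 0·4 + -2·2 + -1·4 = -8
  a_4 = 0·-8 + -2·4 + -1·2 = -10
  a_5 = 0·-10 + -2·-8 + -1·4 = 12
  a_6 = 0·12 + -2·-10 + -1·-8 = 28
  a_7 = 0·28 + -2·12 + -1·-10 = -14
  a_8 = 0·-14 + -2·28 + -1·12 = -68
  a_9 = 0·-68 + -2·-14 + -1·28 = 0
  a_10 = 0·0 + -2·-68 + -1·-14 = 150
  a_11 = 0·150 + -2·0 + -1·-68 = 68
  a_12 = 0·68 + -2·150 + -1·0 = -300

0,-2,-1 ; -300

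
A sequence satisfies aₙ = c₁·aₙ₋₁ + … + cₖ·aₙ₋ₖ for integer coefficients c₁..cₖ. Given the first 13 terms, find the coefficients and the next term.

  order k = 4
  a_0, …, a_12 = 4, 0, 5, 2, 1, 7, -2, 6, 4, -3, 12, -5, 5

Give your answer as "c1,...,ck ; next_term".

  a_4 = 0·2 + 1·5 + 1·0 + -1·4 = 1
  a_5 = 0·1 + 1·2 + 1·5 + -1·0 = 7
  a_6 = 0·7 + 1·1 + 1·2 + -1·5 = -2
  a_7 = 0·-2 + 1·7 + 1·1 + -1·2 = 6
  a_8 = 0·6 + 1·-2 + 1·7 + -1·1 = 4
  a_9 = 0·4 + 1·6 + 1·-2 + -1·7 = -3
  a_10 = 0·-3 + 1·4 + 1·6 + -1·-2 = 12
  a_11 = 0·12 + 1·-3 + 1·4 + -1·6 = -5
  a_12 = 0·-5 + 1·12 + 1·-3 + -1·4 = 5
  a_13 = 0·5 + 1·-5 + 1·12 + -1·-3 = 10

0,1,1,-1 ; 10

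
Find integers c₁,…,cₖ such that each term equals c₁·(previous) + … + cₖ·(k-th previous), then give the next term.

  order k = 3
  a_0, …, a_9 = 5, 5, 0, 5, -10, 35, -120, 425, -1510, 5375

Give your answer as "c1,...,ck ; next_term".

-4,-1,2 ; -19140

  a_3 = -4·0 + -1·5 + 2·5 = 5
  a_4 = -4·5 + -1·0 + 2·5 = -10
  a_5 = -4·-10 + -1·5 + 2·0 = 35
  a_6 = -4·35 + -1·-10 + 2·5 = -120
  a_7 = -4·-120 + -1·35 + 2·-10 = 425
  a_8 = -4·425 + -1·-120 + 2·35 = -1510
  a_9 = -4·-1510 + -1·425 + 2·-120 = 5375
  a_10 = -4·5375 + -1·-1510 + 2·425 = -19140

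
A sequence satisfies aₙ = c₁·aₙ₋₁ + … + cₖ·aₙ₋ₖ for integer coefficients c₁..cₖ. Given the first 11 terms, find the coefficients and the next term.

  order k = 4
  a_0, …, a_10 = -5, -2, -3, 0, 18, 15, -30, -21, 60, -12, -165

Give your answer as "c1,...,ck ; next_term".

  a_4 = 1·0 + -3·-3 + 3·-2 + -3·-5 = 18
  a_5 = 1·18 + -3·0 + 3·-3 + -3·-2 = 15
  a_6 = 1·15 + -3·18 + 3·0 + -3·-3 = -30
  a_7 = 1·-30 + -3·15 + 3·18 + -3·0 = -21
  a_8 = 1·-21 + -3·-30 + 3·15 + -3·18 = 60
  a_9 = 1·60 + -3·-21 + 3·-30 + -3·15 = -12
  a_10 = 1·-12 + -3·60 + 3·-21 + -3·-30 = -165
  a_11 = 1·-165 + -3·-12 + 3·60 + -3·-21 = 114

1,-3,3,-3 ; 114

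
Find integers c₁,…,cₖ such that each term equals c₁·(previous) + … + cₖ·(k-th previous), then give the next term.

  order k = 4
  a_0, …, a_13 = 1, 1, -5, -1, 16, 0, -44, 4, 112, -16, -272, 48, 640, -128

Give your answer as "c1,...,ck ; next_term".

  a_4 = 0·-1 + -4·-5 + 0·1 + -4·1 = 16
  a_5 = 0·16 + -4·-1 + 0·-5 + -4·1 = 0
  a_6 = 0·0 + -4·16 + 0·-1 + -4·-5 = -44
  a_7 = 0·-44 + -4·0 + 0·16 + -4·-1 = 4
  a_8 = 0·4 + -4·-44 + 0·0 + -4·16 = 112
  a_9 = 0·112 + -4·4 + 0·-44 + -4·0 = -16
  a_10 = 0·-16 + -4·112 + 0·4 + -4·-44 = -272
  a_11 = 0·-272 + -4·-16 + 0·112 + -4·4 = 48
  a_12 = 0·48 + -4·-272 + 0·-16 + -4·112 = 640
  a_13 = 0·640 + -4·48 + 0·-272 + -4·-16 = -128
  a_14 = 0·-128 + -4·640 + 0·48 + -4·-272 = -1472

0,-4,0,-4 ; -1472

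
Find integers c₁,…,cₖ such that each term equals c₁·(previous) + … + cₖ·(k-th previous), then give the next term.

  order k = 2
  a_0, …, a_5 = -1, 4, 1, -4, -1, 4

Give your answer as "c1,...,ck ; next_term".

  a_2 = 0·4 + -1·-1 = 1
  a_3 = 0·1 + -1·4 = -4
  a_4 = 0·-4 + -1·1 = -1
  a_5 = 0·-1 + -1·-4 = 4
  a_6 = 0·4 + -1·-1 = 1

0,-1 ; 1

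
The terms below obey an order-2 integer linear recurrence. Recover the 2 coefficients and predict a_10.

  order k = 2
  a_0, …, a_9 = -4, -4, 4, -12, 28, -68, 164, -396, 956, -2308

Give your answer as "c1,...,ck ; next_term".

  a_2 = -2·-4 + 1·-4 = 4
  a_3 = -2·4 + 1·-4 = -12
  a_4 = -2·-12 + 1·4 = 28
  a_5 = -2·28 + 1·-12 = -68
  a_6 = -2·-68 + 1·28 = 164
  a_7 = -2·164 + 1·-68 = -396
  a_8 = -2·-396 + 1·164 = 956
  a_9 = -2·956 + 1·-396 = -2308
  a_10 = -2·-2308 + 1·956 = 5572

-2,1 ; 5572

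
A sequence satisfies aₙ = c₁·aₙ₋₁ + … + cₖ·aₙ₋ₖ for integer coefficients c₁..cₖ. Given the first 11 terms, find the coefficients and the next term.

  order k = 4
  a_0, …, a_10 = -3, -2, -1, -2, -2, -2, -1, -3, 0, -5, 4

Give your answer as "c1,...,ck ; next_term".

  a_4 = -1·-2 + 1·-1 + 0·-2 + 1·-3 = -2
  a_5 = -1·-2 + 1·-2 + 0·-1 + 1·-2 = -2
  a_6 = -1·-2 + 1·-2 + 0·-2 + 1·-1 = -1
  a_7 = -1·-1 + 1·-2 + 0·-2 + 1·-2 = -3
  a_8 = -1·-3 + 1·-1 + 0·-2 + 1·-2 = 0
  a_9 = -1·0 + 1·-3 + 0·-1 + 1·-2 = -5
  a_10 = -1·-5 + 1·0 + 0·-3 + 1·-1 = 4
  a_11 = -1·4 + 1·-5 + 0·0 + 1·-3 = -12

-1,1,0,1 ; -12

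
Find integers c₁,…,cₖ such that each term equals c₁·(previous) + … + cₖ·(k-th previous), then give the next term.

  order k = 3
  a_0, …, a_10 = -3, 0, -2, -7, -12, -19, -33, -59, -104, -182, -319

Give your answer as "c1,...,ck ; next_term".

2,-1,1 ; -560

  a_3 = 2·-2 + -1·0 + 1·-3 = -7
  a_4 = 2·-7 + -1·-2 + 1·0 = -12
  a_5 = 2·-12 + -1·-7 + 1·-2 = -19
  a_6 = 2·-19 + -1·-12 + 1·-7 = -33
  a_7 = 2·-33 + -1·-19 + 1·-12 = -59
  a_8 = 2·-59 + -1·-33 + 1·-19 = -104
  a_9 = 2·-104 + -1·-59 + 1·-33 = -182
  a_10 = 2·-182 + -1·-104 + 1·-59 = -319
  a_11 = 2·-319 + -1·-182 + 1·-104 = -560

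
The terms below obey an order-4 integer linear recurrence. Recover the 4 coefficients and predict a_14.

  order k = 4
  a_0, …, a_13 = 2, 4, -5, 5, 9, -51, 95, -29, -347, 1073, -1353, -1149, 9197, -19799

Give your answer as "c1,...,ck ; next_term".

-2,-3,2,-2 ; 12415

  a_4 = -2·5 + -3·-5 + 2·4 + -2·2 = 9
  a_5 = -2·9 + -3·5 + 2·-5 + -2·4 = -51
  a_6 = -2·-51 + -3·9 + 2·5 + -2·-5 = 95
  a_7 = -2·95 + -3·-51 + 2·9 + -2·5 = -29
  a_8 = -2·-29 + -3·95 + 2·-51 + -2·9 = -347
  a_9 = -2·-347 + -3·-29 + 2·95 + -2·-51 = 1073
  a_10 = -2·1073 + -3·-347 + 2·-29 + -2·95 = -1353
  a_11 = -2·-1353 + -3·1073 + 2·-347 + -2·-29 = -1149
  a_12 = -2·-1149 + -3·-1353 + 2·1073 + -2·-347 = 9197
  a_13 = -2·9197 + -3·-1149 + 2·-1353 + -2·1073 = -19799
  a_14 = -2·-19799 + -3·9197 + 2·-1149 + -2·-1353 = 12415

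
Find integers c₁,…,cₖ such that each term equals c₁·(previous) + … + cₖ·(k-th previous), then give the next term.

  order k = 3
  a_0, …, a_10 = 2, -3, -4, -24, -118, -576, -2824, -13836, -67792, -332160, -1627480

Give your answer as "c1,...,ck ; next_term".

4,4,2 ; -7974144

  a_3 = 4·-4 + 4·-3 + 2·2 = -24
  a_4 = 4·-24 + 4·-4 + 2·-3 = -118
  a_5 = 4·-118 + 4·-24 + 2·-4 = -576
  a_6 = 4·-576 + 4·-118 + 2·-24 = -2824
  a_7 = 4·-2824 + 4·-576 + 2·-118 = -13836
  a_8 = 4·-13836 + 4·-2824 + 2·-576 = -67792
  a_9 = 4·-67792 + 4·-13836 + 2·-2824 = -332160
  a_10 = 4·-332160 + 4·-67792 + 2·-13836 = -1627480
  a_11 = 4·-1627480 + 4·-332160 + 2·-67792 = -7974144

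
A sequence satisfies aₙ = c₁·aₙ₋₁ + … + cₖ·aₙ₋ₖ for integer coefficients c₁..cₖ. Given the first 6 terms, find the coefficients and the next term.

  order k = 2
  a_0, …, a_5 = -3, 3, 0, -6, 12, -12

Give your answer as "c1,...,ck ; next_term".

  a_2 = -2·3 + -2·-3 = 0
  a_3 = -2·0 + -2·3 = -6
  a_4 = -2·-6 + -2·0 = 12
  a_5 = -2·12 + -2·-6 = -12
  a_6 = -2·-12 + -2·12 = 0

-2,-2 ; 0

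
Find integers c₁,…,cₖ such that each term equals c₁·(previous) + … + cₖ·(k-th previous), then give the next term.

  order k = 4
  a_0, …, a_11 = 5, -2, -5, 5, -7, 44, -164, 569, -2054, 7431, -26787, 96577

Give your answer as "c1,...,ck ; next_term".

  a_4 = -3·5 + 1·-5 + -4·-2 + 1·5 = -7
  a_5 = -3·-7 + 1·5 + -4·-5 + 1·-2 = 44
  a_6 = -3·44 + 1·-7 + -4·5 + 1·-5 = -164
  a_7 = -3·-164 + 1·44 + -4·-7 + 1·5 = 569
  a_8 = -3·569 + 1·-164 + -4·44 + 1·-7 = -2054
  a_9 = -3·-2054 + 1·569 + -4·-164 + 1·44 = 7431
  a_10 = -3·7431 + 1·-2054 + -4·569 + 1·-164 = -26787
  a_11 = -3·-26787 + 1·7431 + -4·-2054 + 1·569 = 96577
  a_12 = -3·96577 + 1·-26787 + -4·7431 + 1·-2054 = -348296

-3,1,-4,1 ; -348296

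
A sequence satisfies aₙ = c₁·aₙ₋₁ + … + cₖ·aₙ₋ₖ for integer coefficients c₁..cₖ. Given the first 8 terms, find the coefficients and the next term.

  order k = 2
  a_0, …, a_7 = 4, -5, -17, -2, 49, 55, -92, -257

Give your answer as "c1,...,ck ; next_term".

1,-3 ; 19

  a_2 = 1·-5 + -3·4 = -17
  a_3 = 1·-17 + -3·-5 = -2
  a_4 = 1·-2 + -3·-17 = 49
  a_5 = 1·49 + -3·-2 = 55
  a_6 = 1·55 + -3·49 = -92
  a_7 = 1·-92 + -3·55 = -257
  a_8 = 1·-257 + -3·-92 = 19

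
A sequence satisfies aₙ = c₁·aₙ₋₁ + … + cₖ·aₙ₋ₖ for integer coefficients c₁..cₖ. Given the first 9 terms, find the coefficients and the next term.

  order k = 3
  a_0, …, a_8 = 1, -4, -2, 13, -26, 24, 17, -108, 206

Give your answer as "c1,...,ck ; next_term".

  a_3 = -2·-2 + -2·-4 + 1·1 = 13
  a_4 = -2·13 + -2·-2 + 1·-4 = -26
  a_5 = -2·-26 + -2·13 + 1·-2 = 24
  a_6 = -2·24 + -2·-26 + 1·13 = 17
  a_7 = -2·17 + -2·24 + 1·-26 = -108
  a_8 = -2·-108 + -2·17 + 1·24 = 206
  a_9 = -2·206 + -2·-108 + 1·17 = -179

-2,-2,1 ; -179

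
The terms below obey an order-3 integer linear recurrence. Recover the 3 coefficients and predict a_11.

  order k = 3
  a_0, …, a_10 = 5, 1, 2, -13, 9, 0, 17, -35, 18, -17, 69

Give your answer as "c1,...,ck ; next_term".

-1,-1,-2 ; -88

  a_3 = -1·2 + -1·1 + -2·5 = -13
  a_4 = -1·-13 + -1·2 + -2·1 = 9
  a_5 = -1·9 + -1·-13 + -2·2 = 0
  a_6 = -1·0 + -1·9 + -2·-13 = 17
  a_7 = -1·17 + -1·0 + -2·9 = -35
  a_8 = -1·-35 + -1·17 + -2·0 = 18
  a_9 = -1·18 + -1·-35 + -2·17 = -17
  a_10 = -1·-17 + -1·18 + -2·-35 = 69
  a_11 = -1·69 + -1·-17 + -2·18 = -88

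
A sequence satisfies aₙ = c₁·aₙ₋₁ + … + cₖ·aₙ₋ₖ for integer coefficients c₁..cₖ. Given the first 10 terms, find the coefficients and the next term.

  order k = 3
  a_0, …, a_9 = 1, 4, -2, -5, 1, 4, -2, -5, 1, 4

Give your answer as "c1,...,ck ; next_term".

  a_3 = 1·-2 + -1·4 + 1·1 = -5
  a_4 = 1·-5 + -1·-2 + 1·4 = 1
  a_5 = 1·1 + -1·-5 + 1·-2 = 4
  a_6 = 1·4 + -1·1 + 1·-5 = -2
  a_7 = 1·-2 + -1·4 + 1·1 = -5
  a_8 = 1·-5 + -1·-2 + 1·4 = 1
  a_9 = 1·1 + -1·-5 + 1·-2 = 4
  a_10 = 1·4 + -1·1 + 1·-5 = -2

1,-1,1 ; -2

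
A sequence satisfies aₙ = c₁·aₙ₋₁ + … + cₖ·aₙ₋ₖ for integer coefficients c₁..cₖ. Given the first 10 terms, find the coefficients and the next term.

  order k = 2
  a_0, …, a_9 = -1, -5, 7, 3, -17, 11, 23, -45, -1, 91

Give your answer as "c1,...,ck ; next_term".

  a_2 = -1·-5 + -2·-1 = 7
  a_3 = -1·7 + -2·-5 = 3
  a_4 = -1·3 + -2·7 = -17
  a_5 = -1·-17 + -2·3 = 11
  a_6 = -1·11 + -2·-17 = 23
  a_7 = -1·23 + -2·11 = -45
  a_8 = -1·-45 + -2·23 = -1
  a_9 = -1·-1 + -2·-45 = 91
  a_10 = -1·91 + -2·-1 = -89

-1,-2 ; -89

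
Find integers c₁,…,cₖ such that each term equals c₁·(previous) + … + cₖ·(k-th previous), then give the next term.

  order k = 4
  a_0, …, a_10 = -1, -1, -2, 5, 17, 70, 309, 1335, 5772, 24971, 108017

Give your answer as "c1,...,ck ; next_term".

4,1,2,-1 ; 467248

  a_4 = 4·5 + 1·-2 + 2·-1 + -1·-1 = 17
  a_5 = 4·17 + 1·5 + 2·-2 + -1·-1 = 70
  a_6 = 4·70 + 1·17 + 2·5 + -1·-2 = 309
  a_7 = 4·309 + 1·70 + 2·17 + -1·5 = 1335
  a_8 = 4·1335 + 1·309 + 2·70 + -1·17 = 5772
  a_9 = 4·5772 + 1·1335 + 2·309 + -1·70 = 24971
  a_10 = 4·24971 + 1·5772 + 2·1335 + -1·309 = 108017
  a_11 = 4·108017 + 1·24971 + 2·5772 + -1·1335 = 467248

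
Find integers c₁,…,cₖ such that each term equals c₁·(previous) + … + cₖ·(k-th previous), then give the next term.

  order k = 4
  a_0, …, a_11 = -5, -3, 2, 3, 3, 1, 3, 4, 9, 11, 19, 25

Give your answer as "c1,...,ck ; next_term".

1,1,-1,1 ; 42

  a_4 = 1·3 + 1·2 + -1·-3 + 1·-5 = 3
  a_5 = 1·3 + 1·3 + -1·2 + 1·-3 = 1
  a_6 = 1·1 + 1·3 + -1·3 + 1·2 = 3
  a_7 = 1·3 + 1·1 + -1·3 + 1·3 = 4
  a_8 = 1·4 + 1·3 + -1·1 + 1·3 = 9
  a_9 = 1·9 + 1·4 + -1·3 + 1·1 = 11
  a_10 = 1·11 + 1·9 + -1·4 + 1·3 = 19
  a_11 = 1·19 + 1·11 + -1·9 + 1·4 = 25
  a_12 = 1·25 + 1·19 + -1·11 + 1·9 = 42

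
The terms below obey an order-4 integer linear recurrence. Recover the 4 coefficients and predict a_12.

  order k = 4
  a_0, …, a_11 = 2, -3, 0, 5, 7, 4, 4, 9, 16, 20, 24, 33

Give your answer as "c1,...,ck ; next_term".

  a_4 = 1·5 + 0·0 + 0·-3 + 1·2 = 7
  a_5 = 1·7 + 0·5 + 0·0 + 1·-3 = 4
  a_6 = 1·4 + 0·7 + 0·5 + 1·0 = 4
  a_7 = 1·4 + 0·4 + 0·7 + 1·5 = 9
  a_8 = 1·9 + 0·4 + 0·4 + 1·7 = 16
  a_9 = 1·16 + 0·9 + 0·4 + 1·4 = 20
  a_10 = 1·20 + 0·16 + 0·9 + 1·4 = 24
  a_11 = 1·24 + 0·20 + 0·16 + 1·9 = 33
  a_12 = 1·33 + 0·24 + 0·20 + 1·16 = 49

1,0,0,1 ; 49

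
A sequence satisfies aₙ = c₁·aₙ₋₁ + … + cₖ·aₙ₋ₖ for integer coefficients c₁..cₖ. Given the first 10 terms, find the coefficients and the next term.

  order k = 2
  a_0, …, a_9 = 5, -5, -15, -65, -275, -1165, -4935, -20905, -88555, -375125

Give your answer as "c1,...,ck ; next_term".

4,1 ; -1589055

  a_2 = 4·-5 + 1·5 = -15
  a_3 = 4·-15 + 1·-5 = -65
  a_4 = 4·-65 + 1·-15 = -275
  a_5 = 4·-275 + 1·-65 = -1165
  a_6 = 4·-1165 + 1·-275 = -4935
  a_7 = 4·-4935 + 1·-1165 = -20905
  a_8 = 4·-20905 + 1·-4935 = -88555
  a_9 = 4·-88555 + 1·-20905 = -375125
  a_10 = 4·-375125 + 1·-88555 = -1589055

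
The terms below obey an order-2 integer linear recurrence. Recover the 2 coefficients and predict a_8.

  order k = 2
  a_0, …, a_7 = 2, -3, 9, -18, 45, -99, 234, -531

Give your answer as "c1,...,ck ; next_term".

  a_2 = -1·-3 + 3·2 = 9
  a_3 = -1·9 + 3·-3 = -18
  a_4 = -1·-18 + 3·9 = 45
  a_5 = -1·45 + 3·-18 = -99
  a_6 = -1·-99 + 3·45 = 234
  a_7 = -1·234 + 3·-99 = -531
  a_8 = -1·-531 + 3·234 = 1233

-1,3 ; 1233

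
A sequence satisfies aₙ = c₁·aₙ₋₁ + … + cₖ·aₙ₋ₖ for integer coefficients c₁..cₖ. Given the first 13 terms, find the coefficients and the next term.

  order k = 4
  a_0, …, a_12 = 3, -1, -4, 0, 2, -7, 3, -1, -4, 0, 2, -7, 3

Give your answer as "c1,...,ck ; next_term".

-1,0,1,1 ; -1

  a_4 = -1·0 + 0·-4 + 1·-1 + 1·3 = 2
  a_5 = -1·2 + 0·0 + 1·-4 + 1·-1 = -7
  a_6 = -1·-7 + 0·2 + 1·0 + 1·-4 = 3
  a_7 = -1·3 + 0·-7 + 1·2 + 1·0 = -1
  a_8 = -1·-1 + 0·3 + 1·-7 + 1·2 = -4
  a_9 = -1·-4 + 0·-1 + 1·3 + 1·-7 = 0
  a_10 = -1·0 + 0·-4 + 1·-1 + 1·3 = 2
  a_11 = -1·2 + 0·0 + 1·-4 + 1·-1 = -7
  a_12 = -1·-7 + 0·2 + 1·0 + 1·-4 = 3
  a_13 = -1·3 + 0·-7 + 1·2 + 1·0 = -1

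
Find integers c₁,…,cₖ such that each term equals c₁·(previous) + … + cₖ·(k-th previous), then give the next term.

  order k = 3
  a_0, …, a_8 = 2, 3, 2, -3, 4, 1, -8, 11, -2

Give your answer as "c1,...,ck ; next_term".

-1,-1,1 ; -17

  a_3 = -1·2 + -1·3 + 1·2 = -3
  a_4 = -1·-3 + -1·2 + 1·3 = 4
  a_5 = -1·4 + -1·-3 + 1·2 = 1
  a_6 = -1·1 + -1·4 + 1·-3 = -8
  a_7 = -1·-8 + -1·1 + 1·4 = 11
  a_8 = -1·11 + -1·-8 + 1·1 = -2
  a_9 = -1·-2 + -1·11 + 1·-8 = -17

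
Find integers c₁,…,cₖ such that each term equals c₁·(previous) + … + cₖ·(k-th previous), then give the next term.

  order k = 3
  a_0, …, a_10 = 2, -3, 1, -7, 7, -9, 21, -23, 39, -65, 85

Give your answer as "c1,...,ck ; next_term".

0,1,-2 ; -143

  a_3 = 0·1 + 1·-3 + -2·2 = -7
  a_4 = 0·-7 + 1·1 + -2·-3 = 7
  a_5 = 0·7 + 1·-7 + -2·1 = -9
  a_6 = 0·-9 + 1·7 + -2·-7 = 21
  a_7 = 0·21 + 1·-9 + -2·7 = -23
  a_8 = 0·-23 + 1·21 + -2·-9 = 39
  a_9 = 0·39 + 1·-23 + -2·21 = -65
  a_10 = 0·-65 + 1·39 + -2·-23 = 85
  a_11 = 0·85 + 1·-65 + -2·39 = -143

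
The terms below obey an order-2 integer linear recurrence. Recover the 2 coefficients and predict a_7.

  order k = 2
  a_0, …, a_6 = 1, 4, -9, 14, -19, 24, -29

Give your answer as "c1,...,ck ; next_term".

-2,-1 ; 34

  a_2 = -2·4 + -1·1 = -9
  a_3 = -2·-9 + -1·4 = 14
  a_4 = -2·14 + -1·-9 = -19
  a_5 = -2·-19 + -1·14 = 24
  a_6 = -2·24 + -1·-19 = -29
  a_7 = -2·-29 + -1·24 = 34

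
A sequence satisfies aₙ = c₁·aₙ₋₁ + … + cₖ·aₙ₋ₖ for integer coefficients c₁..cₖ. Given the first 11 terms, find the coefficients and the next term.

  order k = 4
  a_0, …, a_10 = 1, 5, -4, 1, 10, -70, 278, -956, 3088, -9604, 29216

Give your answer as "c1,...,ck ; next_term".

  a_4 = -4·1 + -2·-4 + 2·5 + -4·1 = 10
  a_5 = -4·10 + -2·1 + 2·-4 + -4·5 = -70
  a_6 = -4·-70 + -2·10 + 2·1 + -4·-4 = 278
  a_7 = -4·278 + -2·-70 + 2·10 + -4·1 = -956
  a_8 = -4·-956 + -2·278 + 2·-70 + -4·10 = 3088
  a_9 = -4·3088 + -2·-956 + 2·278 + -4·-70 = -9604
  a_10 = -4·-9604 + -2·3088 + 2·-956 + -4·278 = 29216
  a_11 = -4·29216 + -2·-9604 + 2·3088 + -4·-956 = -87656

-4,-2,2,-4 ; -87656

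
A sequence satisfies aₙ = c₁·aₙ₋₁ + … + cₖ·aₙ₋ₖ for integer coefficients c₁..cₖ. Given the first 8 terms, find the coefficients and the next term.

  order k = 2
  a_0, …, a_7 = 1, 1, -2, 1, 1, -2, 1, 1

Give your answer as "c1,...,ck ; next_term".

-1,-1 ; -2

  a_2 = -1·1 + -1·1 = -2
  a_3 = -1·-2 + -1·1 = 1
  a_4 = -1·1 + -1·-2 = 1
  a_5 = -1·1 + -1·1 = -2
  a_6 = -1·-2 + -1·1 = 1
  a_7 = -1·1 + -1·-2 = 1
  a_8 = -1·1 + -1·1 = -2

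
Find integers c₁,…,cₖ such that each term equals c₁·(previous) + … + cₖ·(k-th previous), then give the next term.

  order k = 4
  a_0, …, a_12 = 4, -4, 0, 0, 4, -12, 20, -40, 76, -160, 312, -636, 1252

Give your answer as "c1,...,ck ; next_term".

  a_4 = -1·0 + 2·0 + 1·-4 + 2·4 = 4
  a_5 = -1·4 + 2·0 + 1·0 + 2·-4 = -12
  a_6 = -1·-12 + 2·4 + 1·0 + 2·0 = 20
  a_7 = -1·20 + 2·-12 + 1·4 + 2·0 = -40
  a_8 = -1·-40 + 2·20 + 1·-12 + 2·4 = 76
  a_9 = -1·76 + 2·-40 + 1·20 + 2·-12 = -160
  a_10 = -1·-160 + 2·76 + 1·-40 + 2·20 = 312
  a_11 = -1·312 + 2·-160 + 1·76 + 2·-40 = -636
  a_12 = -1·-636 + 2·312 + 1·-160 + 2·76 = 1252
  a_13 = -1·1252 + 2·-636 + 1·312 + 2·-160 = -2532

-1,2,1,2 ; -2532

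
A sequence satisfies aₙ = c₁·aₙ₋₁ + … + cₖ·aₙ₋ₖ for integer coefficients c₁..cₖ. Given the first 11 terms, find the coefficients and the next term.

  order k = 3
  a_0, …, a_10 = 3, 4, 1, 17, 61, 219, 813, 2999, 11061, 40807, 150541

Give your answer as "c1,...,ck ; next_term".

3,2,2 ; 555359

  a_3 = 3·1 + 2·4 + 2·3 = 17
  a_4 = 3·17 + 2·1 + 2·4 = 61
  a_5 = 3·61 + 2·17 + 2·1 = 219
  a_6 = 3·219 + 2·61 + 2·17 = 813
  a_7 = 3·813 + 2·219 + 2·61 = 2999
  a_8 = 3·2999 + 2·813 + 2·219 = 11061
  a_9 = 3·11061 + 2·2999 + 2·813 = 40807
  a_10 = 3·40807 + 2·11061 + 2·2999 = 150541
  a_11 = 3·150541 + 2·40807 + 2·11061 = 555359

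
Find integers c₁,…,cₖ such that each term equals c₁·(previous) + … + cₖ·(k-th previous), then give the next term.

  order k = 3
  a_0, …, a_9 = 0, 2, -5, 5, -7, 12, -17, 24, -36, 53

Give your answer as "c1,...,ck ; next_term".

-1,0,-1 ; -77

  a_3 = -1·-5 + 0·2 + -1·0 = 5
  a_4 = -1·5 + 0·-5 + -1·2 = -7
  a_5 = -1·-7 + 0·5 + -1·-5 = 12
  a_6 = -1·12 + 0·-7 + -1·5 = -17
  a_7 = -1·-17 + 0·12 + -1·-7 = 24
  a_8 = -1·24 + 0·-17 + -1·12 = -36
  a_9 = -1·-36 + 0·24 + -1·-17 = 53
  a_10 = -1·53 + 0·-36 + -1·24 = -77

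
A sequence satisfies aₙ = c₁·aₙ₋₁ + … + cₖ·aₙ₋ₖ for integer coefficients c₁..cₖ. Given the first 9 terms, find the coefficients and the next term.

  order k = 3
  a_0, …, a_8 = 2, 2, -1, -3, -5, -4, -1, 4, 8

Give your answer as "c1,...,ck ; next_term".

  a_3 = 1·-1 + 0·2 + -1·2 = -3
  a_4 = 1·-3 + 0·-1 + -1·2 = -5
  a_5 = 1·-5 + 0·-3 + -1·-1 = -4
  a_6 = 1·-4 + 0·-5 + -1·-3 = -1
  a_7 = 1·-1 + 0·-4 + -1·-5 = 4
  a_8 = 1·4 + 0·-1 + -1·-4 = 8
  a_9 = 1·8 + 0·4 + -1·-1 = 9

1,0,-1 ; 9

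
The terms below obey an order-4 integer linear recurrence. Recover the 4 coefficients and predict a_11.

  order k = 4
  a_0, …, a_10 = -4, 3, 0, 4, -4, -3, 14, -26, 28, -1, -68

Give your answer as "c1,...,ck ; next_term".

  a_4 = -2·4 + -2·0 + 0·3 + -1·-4 = -4
  a_5 = -2·-4 + -2·4 + 0·0 + -1·3 = -3
  a_6 = -2·-3 + -2·-4 + 0·4 + -1·0 = 14
  a_7 = -2·14 + -2·-3 + 0·-4 + -1·4 = -26
  a_8 = -2·-26 + -2·14 + 0·-3 + -1·-4 = 28
  a_9 = -2·28 + -2·-26 + 0·14 + -1·-3 = -1
  a_10 = -2·-1 + -2·28 + 0·-26 + -1·14 = -68
  a_11 = -2·-68 + -2·-1 + 0·28 + -1·-26 = 164

-2,-2,0,-1 ; 164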